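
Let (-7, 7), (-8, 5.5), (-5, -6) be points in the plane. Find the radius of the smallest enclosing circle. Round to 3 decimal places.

6.576

Call the three points A, B, C in the order given.
Side lengths²: AB² = 3.25, AC² = 173, BC² = 141.25.
Since AC² = 173 ≥ 141.25 + 3.25 = 144.5, the angle opposite AC is not acute, so the smallest enclosing circle has AC as diameter.
Centre = midpoint of AC = (-6, 0.5), r² = 173/4 = 43.25.
r = √(43.25) ≈ 6.576.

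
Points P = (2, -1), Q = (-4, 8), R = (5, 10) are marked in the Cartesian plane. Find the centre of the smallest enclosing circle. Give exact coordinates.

(85/62, 315/62)

Side lengths²: PQ² = 117, PR² = 130, QR² = 85.
Since PR² = 130 < 117 + 85 = 202, the triangle is acute, so the smallest enclosing circle is the circumcircle.
Circumcentre = (85/62, 315/62), r² = 71825/1922.
Centre = (85/62, 315/62).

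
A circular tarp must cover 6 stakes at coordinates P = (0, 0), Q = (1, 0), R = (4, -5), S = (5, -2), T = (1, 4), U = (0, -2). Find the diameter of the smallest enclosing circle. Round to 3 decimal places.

By Welzl's lemma the MEC is supported by two points (diametrically opposite) or three points (on a circumcircle).
The farthest pair is R–T with squared distance 90. The circle on this segment as diameter has centre (2.5, -0.5) and r² = 90/4 = 22.5.
Check P: distance² to centre = 6.5 ≤ 22.5, so it lies inside.
All remaining points lie in this disk, and no smaller disk contains both endpoints, so this is the minimum enclosing circle.
Diameter = 2r = 2√(22.5) ≈ 9.487.

9.487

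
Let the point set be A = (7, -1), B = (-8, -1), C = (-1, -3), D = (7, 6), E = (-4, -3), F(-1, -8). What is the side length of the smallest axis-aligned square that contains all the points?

15

The bounding box has width 15 and height 14.
An axis-aligned square enclosing the set must have side ≥ max(width, height).
So the minimum side is max(15, 14) = 15.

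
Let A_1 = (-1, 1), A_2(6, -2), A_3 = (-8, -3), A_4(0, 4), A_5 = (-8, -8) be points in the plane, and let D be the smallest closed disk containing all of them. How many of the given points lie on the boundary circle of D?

A smallest enclosing disk is always determined by at most three of the input points on its boundary.
The minimum enclosing circle is determined by three boundary points: A_2, A_4, A_5.
Their circumcentre is (-1.6, -3.6) with r² = 60.32.
The farthest remaining point A_3 is at distance² 41.32 ≤ 60.32.
The points at distance exactly r from the centre are A_2, A_4, A_5 — 3 points.

3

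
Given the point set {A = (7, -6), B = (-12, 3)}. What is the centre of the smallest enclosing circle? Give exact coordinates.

(-2.5, -1.5)

The smallest circle enclosing two points has them as diameter endpoints.
Centre = midpoint = (-2.5, -1.5); r² = |AB|²/4 = 442/4 = 110.5.
Centre = (-2.5, -1.5).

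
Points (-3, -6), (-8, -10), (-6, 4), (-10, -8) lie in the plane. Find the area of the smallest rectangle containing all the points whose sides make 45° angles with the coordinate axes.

104

In coordinates u = x + y, v = x − y the rectangle is axis-aligned; the map (x,y)→(u,v) scales areas by 2.
u-values: -9, -18, -2, -18; range = -2 − (-18) = 16.
v-values: 3, 2, -10, -2; range = 3 − (-10) = 13.
Area = (16 × 13) / 2 = 104.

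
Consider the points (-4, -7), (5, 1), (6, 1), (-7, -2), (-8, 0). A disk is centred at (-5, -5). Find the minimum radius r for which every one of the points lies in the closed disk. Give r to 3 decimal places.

The required radius is the distance from (-5, -5) to the farthest point.
Squared distances: 5, 136, 157, 13, 34.
Maximum is 157, attained at (6, 1).
r = √157 ≈ 12.530.

12.530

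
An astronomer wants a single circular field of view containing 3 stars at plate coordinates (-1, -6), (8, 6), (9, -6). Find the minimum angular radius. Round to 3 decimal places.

7.526

Call the three points A, B, C in the order given.
Side lengths²: AB² = 225, AC² = 100, BC² = 145.
Since AB² = 225 < 145 + 100 = 245, the triangle is acute, so the smallest enclosing circle is the circumcircle.
Circumcentre = (4, -0.375), r² = 56.640625.
r = √(56.640625) ≈ 7.526.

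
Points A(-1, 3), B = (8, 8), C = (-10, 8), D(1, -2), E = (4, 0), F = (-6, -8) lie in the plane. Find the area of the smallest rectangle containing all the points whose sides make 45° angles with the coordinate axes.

In coordinates u = x + y, v = x − y the rectangle is axis-aligned; the map (x,y)→(u,v) scales areas by 2.
u-values: 2, 16, -2, -1, 4, -14; range = 16 − (-14) = 30.
v-values: -4, 0, -18, 3, 4, 2; range = 4 − (-18) = 22.
Area = (30 × 22) / 2 = 330.

330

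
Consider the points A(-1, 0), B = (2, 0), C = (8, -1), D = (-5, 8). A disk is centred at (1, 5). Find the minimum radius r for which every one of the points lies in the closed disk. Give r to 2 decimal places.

9.22

The required radius is the distance from (1, 5) to the farthest point.
Squared distances: 29, 26, 85, 45.
Maximum is 85, attained at C.
r = √85 ≈ 9.22.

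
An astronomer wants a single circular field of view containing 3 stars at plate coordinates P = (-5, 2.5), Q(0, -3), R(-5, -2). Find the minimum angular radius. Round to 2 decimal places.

Side lengths²: PQ² = 55.25, PR² = 20.25, QR² = 26.
Since PQ² = 55.25 ≥ 26 + 20.25 = 46.25, the angle opposite PQ is not acute, so the smallest enclosing circle has PQ as diameter.
Centre = midpoint of PQ = (-2.5, -0.25), r² = 55.25/4 = 13.8125.
r = √(13.8125) ≈ 3.72.

3.72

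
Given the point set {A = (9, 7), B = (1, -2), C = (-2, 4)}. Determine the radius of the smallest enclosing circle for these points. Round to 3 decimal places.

Side lengths²: AB² = 145, AC² = 130, BC² = 45.
Since AB² = 145 < 130 + 45 = 175, the triangle is acute, so the smallest enclosing circle is the circumcircle.
Circumcentre = (4.1, 3.3), r² = 37.7.
r = √(37.7) ≈ 6.140.

6.140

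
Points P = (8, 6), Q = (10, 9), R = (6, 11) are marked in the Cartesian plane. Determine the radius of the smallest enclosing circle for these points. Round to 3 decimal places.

2.714

Side lengths²: PQ² = 13, PR² = 29, QR² = 20.
Since PR² = 29 < 20 + 13 = 33, the triangle is acute, so the smallest enclosing circle is the circumcircle.
Circumcentre = (7.3125, 8.625), r² = 7.36328125.
r = √(7.36328125) ≈ 2.714.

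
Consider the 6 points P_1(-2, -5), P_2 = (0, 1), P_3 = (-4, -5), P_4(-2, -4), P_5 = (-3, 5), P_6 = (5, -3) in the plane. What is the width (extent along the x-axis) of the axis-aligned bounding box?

max x = 5, min x = -4, so width = 9.

9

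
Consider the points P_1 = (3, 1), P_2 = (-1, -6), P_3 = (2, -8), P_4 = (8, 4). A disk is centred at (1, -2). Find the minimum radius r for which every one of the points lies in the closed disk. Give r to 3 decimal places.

The required radius is the distance from (1, -2) to the farthest point.
Squared distances: 13, 20, 37, 85.
Maximum is 85, attained at P_4.
r = √85 ≈ 9.220.

9.220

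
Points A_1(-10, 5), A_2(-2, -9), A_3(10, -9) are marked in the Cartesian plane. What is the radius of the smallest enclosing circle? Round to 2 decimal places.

Side lengths²: A_1A_2² = 260, A_1A_3² = 596, A_2A_3² = 144.
Since A_1A_3² = 596 ≥ 260 + 144 = 404, the angle opposite A_1A_3 is not acute, so the smallest enclosing circle has A_1A_3 as diameter.
Centre = midpoint of A_1A_3 = (0, -2), r² = 596/4 = 149.
r = √149 ≈ 12.21.

12.21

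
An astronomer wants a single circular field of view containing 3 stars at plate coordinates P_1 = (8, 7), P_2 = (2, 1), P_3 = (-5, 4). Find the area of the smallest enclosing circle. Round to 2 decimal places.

139.80

Side lengths²: P_1P_2² = 72, P_1P_3² = 178, P_2P_3² = 58.
Since P_1P_3² = 178 ≥ 72 + 58 = 130, the angle opposite P_1P_3 is not acute, so the smallest enclosing circle has P_1P_3 as diameter.
Centre = midpoint of P_1P_3 = (1.5, 5.5), r² = 178/4 = 44.5.
Area = π·r² = π·44.5 ≈ 139.80.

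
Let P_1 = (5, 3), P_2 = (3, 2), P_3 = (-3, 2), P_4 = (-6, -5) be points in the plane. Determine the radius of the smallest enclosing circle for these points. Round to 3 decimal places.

A smallest enclosing disk is always determined by at most three of the input points on its boundary.
The farthest pair is P_1–P_4 with squared distance 185. The circle on this segment as diameter has centre (-0.5, -1) and r² = 185/4 = 46.25.
Check P_2: distance² to centre = 21.25 ≤ 46.25, so it lies inside.
All remaining points lie in this disk, and no smaller disk contains both endpoints, so this is the minimum enclosing circle.
r = √(46.25) ≈ 6.801.

6.801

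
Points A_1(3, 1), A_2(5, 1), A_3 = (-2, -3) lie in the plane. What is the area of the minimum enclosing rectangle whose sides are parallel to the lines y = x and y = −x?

16.5

In coordinates u = x + y, v = x − y the rectangle is axis-aligned; the map (x,y)→(u,v) scales areas by 2.
u-values: 4, 6, -5; range = 6 − (-5) = 11.
v-values: 2, 4, 1; range = 4 − 1 = 3.
Area = (11 × 3) / 2 = 16.5.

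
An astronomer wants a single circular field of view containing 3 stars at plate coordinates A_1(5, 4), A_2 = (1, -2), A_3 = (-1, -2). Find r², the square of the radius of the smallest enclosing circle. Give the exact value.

18

Side lengths²: A_1A_2² = 52, A_1A_3² = 72, A_2A_3² = 4.
Since A_1A_3² = 72 ≥ 52 + 4 = 56, the angle opposite A_1A_3 is not acute, so the smallest enclosing circle has A_1A_3 as diameter.
Centre = midpoint of A_1A_3 = (2, 1), r² = 72/4 = 18.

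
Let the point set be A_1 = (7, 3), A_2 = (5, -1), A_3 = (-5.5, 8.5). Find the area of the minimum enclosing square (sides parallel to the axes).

The bounding box has width 12.5 and height 9.5.
An axis-aligned square enclosing the set must have side ≥ max(width, height).
So the minimum side is max(12.5, 9.5) = 12.5.
Area = 12.5² = 156.25.

156.25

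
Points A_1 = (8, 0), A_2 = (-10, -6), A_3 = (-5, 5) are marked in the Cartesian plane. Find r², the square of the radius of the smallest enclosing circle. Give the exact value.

90

Side lengths²: A_1A_2² = 360, A_1A_3² = 194, A_2A_3² = 146.
Since A_1A_2² = 360 ≥ 194 + 146 = 340, the angle opposite A_1A_2 is not acute, so the smallest enclosing circle has A_1A_2 as diameter.
Centre = midpoint of A_1A_2 = (-1, -3), r² = 360/4 = 90.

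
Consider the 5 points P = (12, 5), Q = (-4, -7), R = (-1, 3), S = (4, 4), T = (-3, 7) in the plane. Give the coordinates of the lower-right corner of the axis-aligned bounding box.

(12, -7)

x-range [-4, 12], y-range [-7, 7].
The lower-right corner is (12, -7).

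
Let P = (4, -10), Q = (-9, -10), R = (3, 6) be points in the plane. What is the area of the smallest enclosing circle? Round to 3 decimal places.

Side lengths²: PQ² = 169, PR² = 257, QR² = 400.
Since QR² = 400 < 257 + 169 = 426, the triangle is acute, so the smallest enclosing circle is the circumcircle.
Circumcentre = (-2.5, -2.375), r² = 100.390625.
Area = π·r² = π·100.390625 ≈ 315.386.

315.386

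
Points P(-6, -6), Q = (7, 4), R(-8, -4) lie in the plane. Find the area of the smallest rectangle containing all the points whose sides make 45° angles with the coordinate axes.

80.5

In coordinates u = x + y, v = x − y the rectangle is axis-aligned; the map (x,y)→(u,v) scales areas by 2.
u-values: -12, 11, -12; range = 11 − (-12) = 23.
v-values: 0, 3, -4; range = 3 − (-4) = 7.
Area = (23 × 7) / 2 = 80.5.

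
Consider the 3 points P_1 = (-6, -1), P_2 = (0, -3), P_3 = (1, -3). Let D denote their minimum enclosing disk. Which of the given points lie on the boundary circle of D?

Side lengths²: P_1P_2² = 40, P_1P_3² = 53, P_2P_3² = 1.
Since P_1P_3² = 53 ≥ 40 + 1 = 41, the angle opposite P_1P_3 is not acute, so the smallest enclosing circle has P_1P_3 as diameter.
Centre = midpoint of P_1P_3 = (-2.5, -2), r² = 53/4 = 13.25.
The points at distance exactly r from the centre are P_1, P_3 — 2 points.

P_1, P_3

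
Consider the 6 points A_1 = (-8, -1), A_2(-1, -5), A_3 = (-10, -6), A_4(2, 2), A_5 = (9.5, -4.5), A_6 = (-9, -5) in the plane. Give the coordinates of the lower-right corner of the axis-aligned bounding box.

(9.5, -6)

x-range [-10, 9.5], y-range [-6, 2].
The lower-right corner is (9.5, -6).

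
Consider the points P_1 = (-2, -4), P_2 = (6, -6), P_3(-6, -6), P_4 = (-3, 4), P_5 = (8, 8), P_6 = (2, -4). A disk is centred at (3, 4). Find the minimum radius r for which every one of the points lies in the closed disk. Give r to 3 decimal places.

13.454

The required radius is the distance from (3, 4) to the farthest point.
Squared distances: 89, 109, 181, 36, 41, 65.
Maximum is 181, attained at P_3.
r = √181 ≈ 13.454.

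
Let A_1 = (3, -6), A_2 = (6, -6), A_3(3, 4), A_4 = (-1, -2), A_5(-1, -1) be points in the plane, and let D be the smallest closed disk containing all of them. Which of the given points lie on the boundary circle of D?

A_2, A_3, A_4

A smallest enclosing disk is always determined by at most three of the input points on its boundary.
The minimum enclosing circle is determined by three boundary points: A_2, A_3, A_4.
Their circumcentre is (241/58, -32/29) with r² = 92105/3364.
The farthest remaining point A_5 is at distance² 89437/3364 ≤ 92105/3364.
The points at distance exactly r from the centre are A_2, A_3, A_4 — 3 points.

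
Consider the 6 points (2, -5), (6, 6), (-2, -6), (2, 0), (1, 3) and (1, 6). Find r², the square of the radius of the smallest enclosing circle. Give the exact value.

52

The farthest pair is (6, 6)–(-2, -6) with squared distance 208. The circle on this segment as diameter has centre (2, 0) and r² = 208/4 = 52.
Check (2, -5): distance² to centre = 25 ≤ 52, so it lies inside.
All remaining points lie in this disk, and no smaller disk contains both endpoints, so this is the minimum enclosing circle.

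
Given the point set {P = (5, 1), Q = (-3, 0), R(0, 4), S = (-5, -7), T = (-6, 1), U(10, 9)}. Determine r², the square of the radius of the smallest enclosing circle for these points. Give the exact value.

120.25

The farthest pair is S–U with squared distance 481. The circle on this segment as diameter has centre (2.5, 1) and r² = 481/4 = 120.25.
Check P: distance² to centre = 6.25 ≤ 120.25, so it lies inside.
All remaining points lie in this disk, and no smaller disk contains both endpoints, so this is the minimum enclosing circle.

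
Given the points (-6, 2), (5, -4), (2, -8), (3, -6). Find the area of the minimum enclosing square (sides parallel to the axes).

The bounding box has width 11 and height 10.
An axis-aligned square enclosing the set must have side ≥ max(width, height).
So the minimum side is max(11, 10) = 11.
Area = 11² = 121.

121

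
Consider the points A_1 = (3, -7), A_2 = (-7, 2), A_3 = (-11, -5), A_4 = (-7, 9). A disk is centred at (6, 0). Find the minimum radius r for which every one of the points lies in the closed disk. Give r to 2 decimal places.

17.72

The required radius is the distance from (6, 0) to the farthest point.
Squared distances: 58, 173, 314, 250.
Maximum is 314, attained at A_3.
r = √314 ≈ 17.72.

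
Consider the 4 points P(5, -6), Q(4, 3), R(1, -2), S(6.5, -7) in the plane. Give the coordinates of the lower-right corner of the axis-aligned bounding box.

(6.5, -7)

x-range [1, 6.5], y-range [-7, 3].
The lower-right corner is (6.5, -7).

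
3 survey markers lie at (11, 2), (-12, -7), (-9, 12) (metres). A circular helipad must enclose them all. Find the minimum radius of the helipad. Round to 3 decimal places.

12.955

Call the three points A, B, C in the order given.
Side lengths²: AB² = 610, AC² = 500, BC² = 370.
Since AB² = 610 < 500 + 370 = 870, the triangle is acute, so the smallest enclosing circle is the circumcircle.
Circumcentre = (-79/41, 47/41), r² = 282125/1681.
r = √(282125/1681) ≈ 12.955.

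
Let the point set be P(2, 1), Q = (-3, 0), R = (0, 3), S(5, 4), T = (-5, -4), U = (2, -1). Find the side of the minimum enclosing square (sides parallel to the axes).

10

The bounding box has width 10 and height 8.
An axis-aligned square enclosing the set must have side ≥ max(width, height).
So the minimum side is max(10, 8) = 10.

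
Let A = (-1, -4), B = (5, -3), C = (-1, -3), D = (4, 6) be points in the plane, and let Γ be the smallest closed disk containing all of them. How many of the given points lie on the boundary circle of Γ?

The minimum enclosing circle of a finite set is fixed by two of the points (as a diameter) or three (as a circumcircle).
The farthest pair is A–D with squared distance 125. The circle on this segment as diameter has centre (1.5, 1) and r² = 125/4 = 31.25.
Check B: distance² to centre = 28.25 ≤ 31.25, so it lies inside.
All remaining points lie in this disk, and no smaller disk contains both endpoints, so this is the minimum enclosing circle.
The points at distance exactly r from the centre are A, D — 2 points.

2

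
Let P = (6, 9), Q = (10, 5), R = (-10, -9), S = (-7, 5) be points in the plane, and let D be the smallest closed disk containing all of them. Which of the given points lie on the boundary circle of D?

A smallest enclosing disk is always determined by at most three of the input points on its boundary.
The minimum enclosing circle is determined by three boundary points: P, Q, R.
Their circumcentre is (-7/17, -24/17) with r² = 43210/289.
The farthest remaining point S is at distance² 24425/289 ≤ 43210/289.
The points at distance exactly r from the centre are P, Q, R — 3 points.

P, Q, R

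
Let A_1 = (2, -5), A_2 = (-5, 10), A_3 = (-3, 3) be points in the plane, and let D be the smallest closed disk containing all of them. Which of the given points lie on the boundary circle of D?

A_1, A_2

Side lengths²: A_1A_2² = 274, A_1A_3² = 89, A_2A_3² = 53.
Since A_1A_2² = 274 ≥ 89 + 53 = 142, the angle opposite A_1A_2 is not acute, so the smallest enclosing circle has A_1A_2 as diameter.
Centre = midpoint of A_1A_2 = (-1.5, 2.5), r² = 274/4 = 68.5.
The points at distance exactly r from the centre are A_1, A_2 — 2 points.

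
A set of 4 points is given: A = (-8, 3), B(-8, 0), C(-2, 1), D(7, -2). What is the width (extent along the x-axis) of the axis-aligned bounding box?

15

max x = 7, min x = -8, so width = 15.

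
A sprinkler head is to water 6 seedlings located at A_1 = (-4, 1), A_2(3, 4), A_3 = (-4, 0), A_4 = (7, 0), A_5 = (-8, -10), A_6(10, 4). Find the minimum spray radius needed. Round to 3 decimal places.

11.402

The minimum enclosing circle of a finite set is fixed by two of the points (as a diameter) or three (as a circumcircle).
The farthest pair is A_5–A_6 with squared distance 520. The circle on this segment as diameter has centre (1, -3) and r² = 520/4 = 130.
Check A_1: distance² to centre = 41 ≤ 130, so it lies inside.
All remaining points lie in this disk, and no smaller disk contains both endpoints, so this is the minimum enclosing circle.
r = √130 ≈ 11.402.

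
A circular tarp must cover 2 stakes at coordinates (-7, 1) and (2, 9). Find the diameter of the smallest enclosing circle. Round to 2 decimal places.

12.04

The smallest circle enclosing two points has them as diameter endpoints.
Centre = midpoint = (-2.5, 5); r² = |(-7, 1)−(2, 9)|²/4 = 145/4 = 36.25.
Diameter = 2r = 2√(36.25) ≈ 12.04.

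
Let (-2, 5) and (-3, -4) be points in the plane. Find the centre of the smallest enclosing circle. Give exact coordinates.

(-2.5, 0.5)

The smallest circle enclosing two points has them as diameter endpoints.
Centre = midpoint = (-2.5, 0.5); r² = |(-2, 5)−(-3, -4)|²/4 = 82/4 = 20.5.
Centre = (-2.5, 0.5).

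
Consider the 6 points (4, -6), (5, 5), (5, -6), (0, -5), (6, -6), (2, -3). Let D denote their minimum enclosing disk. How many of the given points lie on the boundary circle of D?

3

The minimum enclosing circle is determined by three boundary points: (5, 5), (0, -5), (6, -6).
Their circumcentre is (99/26, -17/26) with r² = 11285/338.
The farthest remaining point (5, -6) is at distance² 10141/338 ≤ 11285/338.
The points at distance exactly r from the centre are (5, 5), (0, -5), (6, -6) — 3 points.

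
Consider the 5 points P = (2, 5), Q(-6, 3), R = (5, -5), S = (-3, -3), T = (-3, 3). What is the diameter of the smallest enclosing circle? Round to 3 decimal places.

The farthest pair is Q–R with squared distance 185. The circle on this segment as diameter has centre (-0.5, -1) and r² = 185/4 = 46.25.
Check P: distance² to centre = 42.25 ≤ 46.25, so it lies inside.
All remaining points lie in this disk, and no smaller disk contains both endpoints, so this is the minimum enclosing circle.
Diameter = 2r = 2√(46.25) ≈ 13.601.

13.601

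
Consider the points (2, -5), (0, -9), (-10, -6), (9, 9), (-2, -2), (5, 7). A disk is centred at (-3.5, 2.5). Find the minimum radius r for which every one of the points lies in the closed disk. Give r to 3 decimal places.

14.089

The required radius is the distance from (-3.5, 2.5) to the farthest point.
Squared distances: 86.5, 144.5, 114.5, 198.5, 22.5, 92.5.
Maximum is 198.5, attained at (9, 9).
r = √(198.5) ≈ 14.089.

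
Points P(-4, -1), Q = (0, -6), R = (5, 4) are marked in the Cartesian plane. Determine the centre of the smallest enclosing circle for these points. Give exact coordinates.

(43/26, -15/26)

Side lengths²: PQ² = 41, PR² = 106, QR² = 125.
Since QR² = 125 < 106 + 41 = 147, the triangle is acute, so the smallest enclosing circle is the circumcircle.
Circumcentre = (43/26, -15/26), r² = 10865/338.
Centre = (43/26, -15/26).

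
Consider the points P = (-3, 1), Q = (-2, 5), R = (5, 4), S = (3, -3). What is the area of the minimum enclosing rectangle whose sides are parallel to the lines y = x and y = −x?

71.5

In coordinates u = x + y, v = x − y the rectangle is axis-aligned; the map (x,y)→(u,v) scales areas by 2.
u-values: -2, 3, 9, 0; range = 9 − (-2) = 11.
v-values: -4, -7, 1, 6; range = 6 − (-7) = 13.
Area = (11 × 13) / 2 = 71.5.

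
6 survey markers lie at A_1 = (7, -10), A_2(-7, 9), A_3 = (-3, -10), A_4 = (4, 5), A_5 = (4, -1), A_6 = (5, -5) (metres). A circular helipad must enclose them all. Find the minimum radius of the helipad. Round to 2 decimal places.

A smallest enclosing disk is always determined by at most three of the input points on its boundary.
The farthest pair is A_1–A_2 with squared distance 557. The circle on this segment as diameter has centre (0, -0.5) and r² = 557/4 = 139.25.
Check A_3: distance² to centre = 99.25 ≤ 139.25, so it lies inside.
All remaining points lie in this disk, and no smaller disk contains both endpoints, so this is the minimum enclosing circle.
r = √(139.25) ≈ 11.80.

11.80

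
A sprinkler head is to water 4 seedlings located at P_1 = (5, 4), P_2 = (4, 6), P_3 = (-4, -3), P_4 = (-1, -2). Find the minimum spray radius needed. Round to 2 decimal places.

A smallest enclosing disk is always determined by at most three of the input points on its boundary.
The farthest pair is P_2–P_3 with squared distance 145. The circle on this segment as diameter has centre (0, 1.5) and r² = 145/4 = 36.25.
Check P_1: distance² to centre = 31.25 ≤ 36.25, so it lies inside.
All remaining points lie in this disk, and no smaller disk contains both endpoints, so this is the minimum enclosing circle.
r = √(36.25) ≈ 6.02.

6.02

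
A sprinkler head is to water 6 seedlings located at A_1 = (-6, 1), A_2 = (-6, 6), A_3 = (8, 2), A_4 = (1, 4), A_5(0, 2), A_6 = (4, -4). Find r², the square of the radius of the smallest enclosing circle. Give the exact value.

55.12

A smallest enclosing disk is always determined by at most three of the input points on its boundary.
The minimum enclosing circle is determined by three boundary points: A_2, A_3, A_6.
Their circumcentre is (0.6, 2.6) with r² = 55.12.
The farthest remaining point A_1 is at distance² 46.12 ≤ 55.12.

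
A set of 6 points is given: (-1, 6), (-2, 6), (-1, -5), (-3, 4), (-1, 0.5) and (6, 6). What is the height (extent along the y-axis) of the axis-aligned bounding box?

11

max y = 6, min y = -5, so height = 11.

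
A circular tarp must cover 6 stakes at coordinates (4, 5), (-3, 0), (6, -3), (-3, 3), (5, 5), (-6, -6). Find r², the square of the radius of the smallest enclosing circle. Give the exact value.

By Welzl's lemma the MEC is supported by two points (diametrically opposite) or three points (on a circumcircle).
The farthest pair is (5, 5)–(-6, -6) with squared distance 242. The circle on this segment as diameter has centre (-0.5, -0.5) and r² = 242/4 = 60.5.
Check (4, 5): distance² to centre = 50.5 ≤ 60.5, so it lies inside.
All remaining points lie in this disk, and no smaller disk contains both endpoints, so this is the minimum enclosing circle.

60.5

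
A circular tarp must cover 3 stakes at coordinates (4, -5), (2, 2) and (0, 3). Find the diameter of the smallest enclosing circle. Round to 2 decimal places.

Call the three points A, B, C in the order given.
Side lengths²: AB² = 53, AC² = 80, BC² = 5.
Since AC² = 80 ≥ 53 + 5 = 58, the angle opposite AC is not acute, so the smallest enclosing circle has AC as diameter.
Centre = midpoint of AC = (2, -1), r² = 80/4 = 20.
Diameter = 2r = 2√20 ≈ 8.94.

8.94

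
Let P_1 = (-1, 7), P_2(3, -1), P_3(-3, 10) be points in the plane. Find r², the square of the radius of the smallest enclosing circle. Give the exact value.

Side lengths²: P_1P_2² = 80, P_1P_3² = 13, P_2P_3² = 157.
Since P_2P_3² = 157 ≥ 80 + 13 = 93, the angle opposite P_2P_3 is not acute, so the smallest enclosing circle has P_2P_3 as diameter.
Centre = midpoint of P_2P_3 = (0, 4.5), r² = 157/4 = 39.25.

39.25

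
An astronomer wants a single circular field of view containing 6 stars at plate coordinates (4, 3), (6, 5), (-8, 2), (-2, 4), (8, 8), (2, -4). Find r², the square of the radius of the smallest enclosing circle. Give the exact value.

12410/169

By Welzl's lemma the MEC is supported by two points (diametrically opposite) or three points (on a circumcircle).
The minimum enclosing circle is determined by three boundary points: (-8, 2), (8, 8), (2, -4).
Their circumcentre is (3/13, 57/13) with r² = 12410/169.
The farthest remaining point (6, 5) is at distance² 5689/169 ≤ 12410/169.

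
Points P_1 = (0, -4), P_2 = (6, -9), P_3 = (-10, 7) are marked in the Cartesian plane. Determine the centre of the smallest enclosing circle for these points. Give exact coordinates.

Side lengths²: P_1P_2² = 61, P_1P_3² = 221, P_2P_3² = 512.
Since P_2P_3² = 512 ≥ 221 + 61 = 282, the angle opposite P_2P_3 is not acute, so the smallest enclosing circle has P_2P_3 as diameter.
Centre = midpoint of P_2P_3 = (-2, -1), r² = 512/4 = 128.
Centre = (-2, -1).

(-2, -1)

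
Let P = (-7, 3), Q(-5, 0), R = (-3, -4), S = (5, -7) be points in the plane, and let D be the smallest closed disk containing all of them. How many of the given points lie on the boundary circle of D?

2

A smallest enclosing disk is always determined by at most three of the input points on its boundary.
The farthest pair is P–S with squared distance 244. The circle on this segment as diameter has centre (-1, -2) and r² = 244/4 = 61.
Check Q: distance² to centre = 20 ≤ 61, so it lies inside.
All remaining points lie in this disk, and no smaller disk contains both endpoints, so this is the minimum enclosing circle.
The points at distance exactly r from the centre are P, S — 2 points.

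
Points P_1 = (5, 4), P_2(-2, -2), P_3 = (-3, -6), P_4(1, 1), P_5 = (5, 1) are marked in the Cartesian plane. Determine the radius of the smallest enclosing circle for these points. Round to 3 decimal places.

6.403

The minimum enclosing circle of a finite set is fixed by two of the points (as a diameter) or three (as a circumcircle).
The farthest pair is P_1–P_3 with squared distance 164. The circle on this segment as diameter has centre (1, -1) and r² = 164/4 = 41.
Check P_2: distance² to centre = 10 ≤ 41, so it lies inside.
All remaining points lie in this disk, and no smaller disk contains both endpoints, so this is the minimum enclosing circle.
r = √41 ≈ 6.403.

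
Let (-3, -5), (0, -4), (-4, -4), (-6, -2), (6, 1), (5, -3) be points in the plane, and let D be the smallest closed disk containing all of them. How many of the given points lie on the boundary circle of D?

2

The farthest pair is (-6, -2)–(6, 1) with squared distance 153. The circle on this segment as diameter has centre (0, -0.5) and r² = 153/4 = 38.25.
Check (-3, -5): distance² to centre = 29.25 ≤ 38.25, so it lies inside.
All remaining points lie in this disk, and no smaller disk contains both endpoints, so this is the minimum enclosing circle.
The points at distance exactly r from the centre are (-6, -2), (6, 1) — 2 points.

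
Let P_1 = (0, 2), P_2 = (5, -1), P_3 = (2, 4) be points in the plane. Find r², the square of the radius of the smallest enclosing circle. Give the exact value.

Side lengths²: P_1P_2² = 34, P_1P_3² = 8, P_2P_3² = 34.
Since P_2P_3² = 34 < 34 + 8 = 42, the triangle is acute, so the smallest enclosing circle is the circumcircle.
Circumcentre = (2.875, 1.125), r² = 9.03125.

9.03125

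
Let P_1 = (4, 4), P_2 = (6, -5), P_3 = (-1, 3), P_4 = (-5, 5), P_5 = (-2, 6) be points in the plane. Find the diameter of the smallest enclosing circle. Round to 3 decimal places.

14.866

By Welzl's lemma the MEC is supported by two points (diametrically opposite) or three points (on a circumcircle).
The farthest pair is P_2–P_4 with squared distance 221. The circle on this segment as diameter has centre (0.5, 0) and r² = 221/4 = 55.25.
Check P_1: distance² to centre = 28.25 ≤ 55.25, so it lies inside.
All remaining points lie in this disk, and no smaller disk contains both endpoints, so this is the minimum enclosing circle.
Diameter = 2r = 2√(55.25) ≈ 14.866.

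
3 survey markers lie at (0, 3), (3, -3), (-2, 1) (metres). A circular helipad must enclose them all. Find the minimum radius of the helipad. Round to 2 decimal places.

Call the three points A, B, C in the order given.
Side lengths²: AB² = 45, AC² = 8, BC² = 41.
Since AB² = 45 < 41 + 8 = 49, the triangle is acute, so the smallest enclosing circle is the circumcircle.
Circumcentre = (7/6, -1/6), r² = 205/18.
r = √(205/18) ≈ 3.37.

3.37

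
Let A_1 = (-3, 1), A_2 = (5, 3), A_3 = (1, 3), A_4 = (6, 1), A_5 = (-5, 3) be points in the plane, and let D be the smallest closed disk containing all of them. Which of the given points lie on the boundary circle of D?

A_4, A_5

By Welzl's lemma the MEC is supported by two points (diametrically opposite) or three points (on a circumcircle).
The farthest pair is A_4–A_5 with squared distance 125. The circle on this segment as diameter has centre (0.5, 2) and r² = 125/4 = 31.25.
Check A_1: distance² to centre = 13.25 ≤ 31.25, so it lies inside.
All remaining points lie in this disk, and no smaller disk contains both endpoints, so this is the minimum enclosing circle.
The points at distance exactly r from the centre are A_4, A_5 — 2 points.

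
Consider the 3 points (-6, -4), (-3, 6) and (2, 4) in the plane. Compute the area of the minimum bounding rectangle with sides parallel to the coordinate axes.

x ranges over [-6, 2], width 8.
y ranges over [-4, 6], height 10.
Area = 8 × 10 = 80.

80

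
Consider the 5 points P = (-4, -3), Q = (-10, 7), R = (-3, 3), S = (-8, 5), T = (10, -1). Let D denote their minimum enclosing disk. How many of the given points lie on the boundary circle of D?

2

The minimum enclosing circle of a finite set is fixed by two of the points (as a diameter) or three (as a circumcircle).
The farthest pair is Q–T with squared distance 464. The circle on this segment as diameter has centre (0, 3) and r² = 464/4 = 116.
Check P: distance² to centre = 52 ≤ 116, so it lies inside.
All remaining points lie in this disk, and no smaller disk contains both endpoints, so this is the minimum enclosing circle.
The points at distance exactly r from the centre are Q, T — 2 points.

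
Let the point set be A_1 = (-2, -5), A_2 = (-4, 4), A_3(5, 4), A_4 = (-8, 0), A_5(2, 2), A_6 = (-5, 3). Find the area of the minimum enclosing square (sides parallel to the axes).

The bounding box has width 13 and height 9.
An axis-aligned square enclosing the set must have side ≥ max(width, height).
So the minimum side is max(13, 9) = 13.
Area = 13² = 169.

169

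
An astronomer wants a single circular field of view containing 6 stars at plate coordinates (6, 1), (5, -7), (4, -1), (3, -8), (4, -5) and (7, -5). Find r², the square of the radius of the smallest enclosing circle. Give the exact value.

22.5

The minimum enclosing circle of a finite set is fixed by two of the points (as a diameter) or three (as a circumcircle).
The farthest pair is (6, 1)–(3, -8) with squared distance 90. The circle on this segment as diameter has centre (4.5, -3.5) and r² = 90/4 = 22.5.
Check (5, -7): distance² to centre = 12.5 ≤ 22.5, so it lies inside.
All remaining points lie in this disk, and no smaller disk contains both endpoints, so this is the minimum enclosing circle.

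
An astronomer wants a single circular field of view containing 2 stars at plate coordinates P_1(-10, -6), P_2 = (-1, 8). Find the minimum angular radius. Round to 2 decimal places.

8.32

The smallest circle enclosing two points has them as diameter endpoints.
Centre = midpoint = (-5.5, 1); r² = |P_1P_2|²/4 = 277/4 = 69.25.
r = √(69.25) ≈ 8.32.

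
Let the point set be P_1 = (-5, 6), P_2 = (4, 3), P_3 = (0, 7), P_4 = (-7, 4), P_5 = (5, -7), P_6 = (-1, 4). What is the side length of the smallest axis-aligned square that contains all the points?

The bounding box has width 12 and height 14.
An axis-aligned square enclosing the set must have side ≥ max(width, height).
So the minimum side is max(12, 14) = 14.

14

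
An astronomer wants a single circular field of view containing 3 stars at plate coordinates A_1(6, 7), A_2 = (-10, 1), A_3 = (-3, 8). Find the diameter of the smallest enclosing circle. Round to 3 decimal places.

Side lengths²: A_1A_2² = 292, A_1A_3² = 82, A_2A_3² = 98.
Since A_1A_2² = 292 ≥ 98 + 82 = 180, the angle opposite A_1A_2 is not acute, so the smallest enclosing circle has A_1A_2 as diameter.
Centre = midpoint of A_1A_2 = (-2, 4), r² = 292/4 = 73.
Diameter = 2r = 2√73 ≈ 17.088.

17.088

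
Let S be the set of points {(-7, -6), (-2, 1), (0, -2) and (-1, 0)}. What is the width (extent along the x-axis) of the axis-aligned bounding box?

7

max x = 0, min x = -7, so width = 7.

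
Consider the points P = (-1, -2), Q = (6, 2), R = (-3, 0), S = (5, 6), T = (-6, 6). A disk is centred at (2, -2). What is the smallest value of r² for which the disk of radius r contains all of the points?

The required radius is the distance from (2, -2) to the farthest point.
Squared distances: 9, 32, 29, 73, 128.
Maximum is 128, attained at T.

128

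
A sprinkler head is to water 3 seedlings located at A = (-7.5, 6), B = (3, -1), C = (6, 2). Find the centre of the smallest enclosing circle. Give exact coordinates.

(-0.75, 4)

Side lengths²: AB² = 159.25, AC² = 198.25, BC² = 18.
Since AC² = 198.25 ≥ 159.25 + 18 = 177.25, the angle opposite AC is not acute, so the smallest enclosing circle has AC as diameter.
Centre = midpoint of AC = (-0.75, 4), r² = 198.25/4 = 49.5625.
Centre = (-0.75, 4).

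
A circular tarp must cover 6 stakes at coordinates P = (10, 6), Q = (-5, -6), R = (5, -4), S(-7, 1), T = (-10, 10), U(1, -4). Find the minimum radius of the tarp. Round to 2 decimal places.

By Welzl's lemma the MEC is supported by two points (diametrically opposite) or three points (on a circumcircle).
The minimum enclosing circle is determined by three boundary points: P, Q, T.
Their circumcentre is (-0.78, 4.1) with r² = 119.8184.
The farthest remaining point R is at distance² 99.0184 ≤ 119.8184.
r = √(119.8184) ≈ 10.95.

10.95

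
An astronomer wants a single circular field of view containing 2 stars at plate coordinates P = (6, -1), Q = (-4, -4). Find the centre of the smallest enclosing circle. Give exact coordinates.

The smallest circle enclosing two points has them as diameter endpoints.
Centre = midpoint = (1, -2.5); r² = |PQ|²/4 = 109/4 = 27.25.
Centre = (1, -2.5).

(1, -2.5)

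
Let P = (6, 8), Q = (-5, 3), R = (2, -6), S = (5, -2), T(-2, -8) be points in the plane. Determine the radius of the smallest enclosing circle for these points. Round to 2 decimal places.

By Welzl's lemma the MEC is supported by two points (diametrically opposite) or three points (on a circumcircle).
The farthest pair is P–T with squared distance 320. The circle on this segment as diameter has centre (2, 0) and r² = 320/4 = 80.
Check Q: distance² to centre = 58 ≤ 80, so it lies inside.
All remaining points lie in this disk, and no smaller disk contains both endpoints, so this is the minimum enclosing circle.
r = √80 ≈ 8.94.

8.94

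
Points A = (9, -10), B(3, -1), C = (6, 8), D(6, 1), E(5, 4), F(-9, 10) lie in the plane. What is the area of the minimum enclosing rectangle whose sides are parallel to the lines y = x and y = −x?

In coordinates u = x + y, v = x − y the rectangle is axis-aligned; the map (x,y)→(u,v) scales areas by 2.
u-values: -1, 2, 14, 7, 9, 1; range = 14 − (-1) = 15.
v-values: 19, 4, -2, 5, 1, -19; range = 19 − (-19) = 38.
Area = (15 × 38) / 2 = 285.

285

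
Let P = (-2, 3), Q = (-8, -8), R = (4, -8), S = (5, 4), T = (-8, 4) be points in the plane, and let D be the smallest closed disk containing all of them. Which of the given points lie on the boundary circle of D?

The farthest pair is Q–S with squared distance 313. The circle on this segment as diameter has centre (-1.5, -2) and r² = 313/4 = 78.25.
Check P: distance² to centre = 25.25 ≤ 78.25, so it lies inside.
All remaining points lie in this disk, and no smaller disk contains both endpoints, so this is the minimum enclosing circle.
The points at distance exactly r from the centre are Q, S, T — 3 points.

Q, S, T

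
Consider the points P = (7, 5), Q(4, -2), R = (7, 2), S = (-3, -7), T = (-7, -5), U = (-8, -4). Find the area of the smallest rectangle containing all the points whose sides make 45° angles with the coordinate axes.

120

In coordinates u = x + y, v = x − y the rectangle is axis-aligned; the map (x,y)→(u,v) scales areas by 2.
u-values: 12, 2, 9, -10, -12, -12; range = 12 − (-12) = 24.
v-values: 2, 6, 5, 4, -2, -4; range = 6 − (-4) = 10.
Area = (24 × 10) / 2 = 120.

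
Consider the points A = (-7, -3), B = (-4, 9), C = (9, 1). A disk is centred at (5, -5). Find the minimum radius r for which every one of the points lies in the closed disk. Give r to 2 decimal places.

16.64

The required radius is the distance from (5, -5) to the farthest point.
Squared distances: 148, 277, 52.
Maximum is 277, attained at B.
r = √277 ≈ 16.64.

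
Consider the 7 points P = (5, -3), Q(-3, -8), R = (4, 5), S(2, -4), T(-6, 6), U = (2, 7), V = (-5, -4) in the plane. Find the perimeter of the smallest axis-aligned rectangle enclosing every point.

Width = max x − min x = 5 − (-6) = 11.
Height = max y − min y = 7 − (-8) = 15.
Perimeter = 2(11 + 15) = 52.

52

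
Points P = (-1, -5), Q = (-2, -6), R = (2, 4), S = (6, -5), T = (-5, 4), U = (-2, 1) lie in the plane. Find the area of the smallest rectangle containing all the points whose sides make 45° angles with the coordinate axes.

In coordinates u = x + y, v = x − y the rectangle is axis-aligned; the map (x,y)→(u,v) scales areas by 2.
u-values: -6, -8, 6, 1, -1, -1; range = 6 − (-8) = 14.
v-values: 4, 4, -2, 11, -9, -3; range = 11 − (-9) = 20.
Area = (14 × 20) / 2 = 140.

140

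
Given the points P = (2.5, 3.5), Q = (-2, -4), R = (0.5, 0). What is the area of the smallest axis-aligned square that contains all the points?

56.25

The bounding box has width 4.5 and height 7.5.
An axis-aligned square enclosing the set must have side ≥ max(width, height).
So the minimum side is max(4.5, 7.5) = 7.5.
Area = 7.5² = 56.25.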